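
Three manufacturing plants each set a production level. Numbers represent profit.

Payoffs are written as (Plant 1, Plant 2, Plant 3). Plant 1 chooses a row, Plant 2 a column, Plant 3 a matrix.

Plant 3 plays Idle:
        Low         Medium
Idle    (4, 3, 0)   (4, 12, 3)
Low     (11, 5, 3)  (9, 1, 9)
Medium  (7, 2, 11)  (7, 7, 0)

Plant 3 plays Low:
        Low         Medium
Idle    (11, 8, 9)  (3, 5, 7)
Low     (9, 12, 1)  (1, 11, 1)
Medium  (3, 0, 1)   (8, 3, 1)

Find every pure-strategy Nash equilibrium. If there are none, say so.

Pure-strategy Nash equilibria: (Idle, Low, Low) and (Low, Low, Idle) and (Medium, Medium, Low)

For each strategy profile, look for a profitable unilateral deviation.
(Idle, Low, Idle): Plant 1 can switch to Low (4 → 11). Not NE.
(Idle, Low, Low): Plant 1 gets 11, best alternative 9; Plant 2 gets 8, best alternative 5; Plant 3 gets 9, best alternative 0. No profitable deviation — NE.
(Idle, Medium, Idle): Plant 1 can switch to Low (4 → 9). Not NE.
(Idle, Medium, Low): Plant 1 can switch to Medium (3 → 8). Not NE.
(Low, Low, Idle): Plant 1 gets 11, best alternative 7; Plant 2 gets 5, best alternative 1; Plant 3 gets 3, best alternative 1. No profitable deviation — NE.
(Low, Low, Low): Plant 1 can switch to Idle (9 → 11). Not NE.
(Low, Medium, Idle): Plant 2 can switch to Low (1 → 5). Not NE.
(Low, Medium, Low): Plant 1 can switch to Idle (1 → 3). Not NE.
(Medium, Low, Idle): Plant 1 can switch to Low (7 → 11). Not NE.
(Medium, Low, Low): Plant 1 can switch to Idle (3 → 11). Not NE.
(Medium, Medium, Idle): Plant 1 can switch to Low (7 → 9). Not NE.
(Medium, Medium, Low): Plant 1 gets 8, best alternative 3; Plant 2 gets 3, best alternative 0; Plant 3 gets 1, best alternative 0. No profitable deviation — NE.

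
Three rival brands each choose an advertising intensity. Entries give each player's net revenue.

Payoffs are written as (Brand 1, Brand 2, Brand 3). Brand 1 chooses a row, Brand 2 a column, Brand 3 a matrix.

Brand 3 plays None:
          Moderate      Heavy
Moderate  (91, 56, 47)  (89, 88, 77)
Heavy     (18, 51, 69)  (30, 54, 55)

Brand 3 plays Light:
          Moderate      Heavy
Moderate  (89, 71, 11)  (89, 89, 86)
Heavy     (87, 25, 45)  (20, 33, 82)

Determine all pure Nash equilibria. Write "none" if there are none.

The unique pure-strategy Nash equilibrium is (Moderate, Heavy, Light).

Check each profile: it is a Nash equilibrium iff no player can strictly gain by switching unilaterally.
(Moderate, Moderate, None): Brand 2 can switch to Heavy (56 → 88). Not NE.
(Moderate, Moderate, Light): Brand 2 can switch to Heavy (71 → 89). Not NE.
(Moderate, Heavy, None): Brand 3 can switch to Light (77 → 86). Not NE.
(Moderate, Heavy, Light): Brand 1 gets 89, best alternative 20; Brand 2 gets 89, best alternative 71; Brand 3 gets 86, best alternative 77. No profitable deviation — NE.
(Heavy, Moderate, None): Brand 1 can switch to Moderate (18 → 91). Not NE.
(Heavy, Moderate, Light): Brand 1 can switch to Moderate (87 → 89). Not NE.
(Heavy, Heavy, None): Brand 1 can switch to Moderate (30 → 89). Not NE.
(Heavy, Heavy, Light): Brand 1 can switch to Moderate (20 → 89). Not NE.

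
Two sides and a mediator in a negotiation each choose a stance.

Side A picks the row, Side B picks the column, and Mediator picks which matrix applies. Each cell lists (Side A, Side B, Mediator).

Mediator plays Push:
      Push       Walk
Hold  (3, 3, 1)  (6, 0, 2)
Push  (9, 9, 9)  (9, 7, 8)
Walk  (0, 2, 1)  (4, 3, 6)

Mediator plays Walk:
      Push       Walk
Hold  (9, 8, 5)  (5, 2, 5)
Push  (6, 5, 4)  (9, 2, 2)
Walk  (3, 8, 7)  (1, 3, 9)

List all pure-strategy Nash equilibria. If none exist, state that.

(Hold, Push, Walk), (Push, Push, Push)

(Hold, Push, Push): Side A can switch to Push (3 → 9). Not NE.
(Hold, Push, Walk): Side A gets 9, best alternative 6; Side B gets 8, best alternative 2; Mediator gets 5, best alternative 1. No profitable deviation — NE.
(Hold, Walk, Push): Side A can switch to Push (6 → 9). Not NE.
(Hold, Walk, Walk): Side A can switch to Push (5 → 9). Not NE.
(Push, Push, Push): Side A gets 9, best alternative 3; Side B gets 9, best alternative 7; Mediator gets 9, best alternative 4. No profitable deviation — NE.
(Push, Push, Walk): Side A can switch to Hold (6 → 9). Not NE.
(Push, Walk, Push): Side B can switch to Push (7 → 9). Not NE.
(Push, Walk, Walk): Side B can switch to Push (2 → 5). Not NE.
(Walk, Push, Push): Side A can switch to Hold (0 → 3). Not NE.
(Walk, Push, Walk): Side A can switch to Hold (3 → 9). Not NE.
(The remaining 2 profiles each have a profitable deviation by the same check.)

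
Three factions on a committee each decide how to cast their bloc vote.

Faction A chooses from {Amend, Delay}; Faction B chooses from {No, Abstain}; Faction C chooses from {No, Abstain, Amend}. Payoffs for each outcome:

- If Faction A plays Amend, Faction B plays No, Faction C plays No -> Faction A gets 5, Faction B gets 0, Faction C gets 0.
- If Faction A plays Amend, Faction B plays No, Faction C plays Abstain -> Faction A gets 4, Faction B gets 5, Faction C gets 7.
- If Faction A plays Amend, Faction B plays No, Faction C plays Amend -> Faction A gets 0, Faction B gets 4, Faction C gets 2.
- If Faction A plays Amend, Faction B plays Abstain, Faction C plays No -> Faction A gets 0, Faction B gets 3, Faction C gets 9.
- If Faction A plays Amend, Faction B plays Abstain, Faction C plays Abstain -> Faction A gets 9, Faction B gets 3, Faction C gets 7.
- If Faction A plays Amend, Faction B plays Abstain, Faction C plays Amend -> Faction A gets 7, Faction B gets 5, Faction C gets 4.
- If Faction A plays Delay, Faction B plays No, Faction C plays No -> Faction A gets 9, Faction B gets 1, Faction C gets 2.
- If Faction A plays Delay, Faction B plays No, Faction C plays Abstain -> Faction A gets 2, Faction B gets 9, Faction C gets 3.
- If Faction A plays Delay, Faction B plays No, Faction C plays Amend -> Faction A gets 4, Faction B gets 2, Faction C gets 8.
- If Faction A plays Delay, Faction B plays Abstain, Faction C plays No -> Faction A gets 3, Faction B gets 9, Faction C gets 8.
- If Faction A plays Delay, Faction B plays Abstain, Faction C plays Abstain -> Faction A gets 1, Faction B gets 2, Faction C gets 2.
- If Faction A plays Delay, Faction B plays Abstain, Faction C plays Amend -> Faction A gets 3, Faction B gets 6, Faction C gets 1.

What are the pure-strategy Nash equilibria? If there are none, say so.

Pure-strategy Nash equilibria: (Amend, No, Abstain), (Delay, Abstain, No)

For each strategy profile, look for a profitable unilateral deviation.
(Amend, No, No): Faction A can switch to Delay (5 → 9). Not NE.
(Amend, No, Abstain): Faction A gets 4, best alternative 2; Faction B gets 5, best alternative 3; Faction C gets 7, best alternative 2. No profitable deviation — NE.
(Amend, No, Amend): Faction A can switch to Delay (0 → 4). Not NE.
(Amend, Abstain, No): Faction A can switch to Delay (0 → 3). Not NE.
(Amend, Abstain, Abstain): Faction B can switch to No (3 → 5). Not NE.
(Amend, Abstain, Amend): Faction C can switch to No (4 → 9). Not NE.
(Delay, No, No): Faction B can switch to Abstain (1 → 9). Not NE.
(Delay, No, Abstain): Faction A can switch to Amend (2 → 4). Not NE.
(Delay, No, Amend): Faction B can switch to Abstain (2 → 6). Not NE.
(Delay, Abstain, No): Faction A gets 3, best alternative 0; Faction B gets 9, best alternative 1; Faction C gets 8, best alternative 2. No profitable deviation — NE.
(Delay, Abstain, Abstain): Faction A can switch to Amend (1 → 9). Not NE.
(Delay, Abstain, Amend): Faction A can switch to Amend (3 → 7). Not NE.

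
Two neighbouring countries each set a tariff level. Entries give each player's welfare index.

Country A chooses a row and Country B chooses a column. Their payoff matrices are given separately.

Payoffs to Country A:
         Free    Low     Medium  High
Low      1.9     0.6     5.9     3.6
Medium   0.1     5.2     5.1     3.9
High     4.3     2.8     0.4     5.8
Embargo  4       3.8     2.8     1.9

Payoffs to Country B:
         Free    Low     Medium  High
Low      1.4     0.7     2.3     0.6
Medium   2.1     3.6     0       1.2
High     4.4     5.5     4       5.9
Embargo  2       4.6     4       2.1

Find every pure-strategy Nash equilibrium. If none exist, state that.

Country A against Free: payoffs 1.9, 0.1, 4.3, 4 → best response High.
Country A against Low: payoffs 0.6, 5.2, 2.8, 3.8 → best response Medium.
Country A against Medium: payoffs 5.9, 5.1, 0.4, 2.8 → best response Low.
Country A against High: payoffs 3.6, 3.9, 5.8, 1.9 → best response High.
Country B against Low: payoffs 1.4, 0.7, 2.3, 0.6 → best response Medium.
Country B against Medium: payoffs 2.1, 3.6, 0, 1.2 → best response Low.
Country B against High: payoffs 4.4, 5.5, 4, 5.9 → best response High.
Country B against Embargo: payoffs 2, 4.6, 4, 2.1 → best response Low.
Mutual best responses: (Low, Medium); (Medium, Low); (High, High).

The pure Nash equilibria are (Low, Medium), (Medium, Low), (High, High).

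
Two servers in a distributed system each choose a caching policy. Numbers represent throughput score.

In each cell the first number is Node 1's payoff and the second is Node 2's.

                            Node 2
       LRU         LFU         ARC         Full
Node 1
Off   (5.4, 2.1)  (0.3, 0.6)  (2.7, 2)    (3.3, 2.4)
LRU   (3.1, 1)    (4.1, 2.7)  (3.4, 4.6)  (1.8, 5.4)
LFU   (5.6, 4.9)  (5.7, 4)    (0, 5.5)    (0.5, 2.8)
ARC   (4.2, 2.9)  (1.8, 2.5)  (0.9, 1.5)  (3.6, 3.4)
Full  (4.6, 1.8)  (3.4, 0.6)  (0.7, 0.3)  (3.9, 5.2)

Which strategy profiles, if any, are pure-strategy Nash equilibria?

The unique pure-strategy Nash equilibrium is (Full, Full).

For each strategy profile, look for a profitable unilateral deviation.
(Off, LRU): Node 1 can switch to LFU (5.4 → 5.6). Not NE.
(Off, LFU): Node 1 can switch to LRU (0.3 → 4.1). Not NE.
(Off, ARC): Node 1 can switch to LRU (2.7 → 3.4). Not NE.
(Off, Full): Node 1 can switch to ARC (3.3 → 3.6). Not NE.
(LRU, LRU): Node 1 can switch to Off (3.1 → 5.4). Not NE.
(LRU, LFU): Node 1 can switch to LFU (4.1 → 5.7). Not NE.
(LRU, ARC): Node 2 can switch to Full (4.6 → 5.4). Not NE.
(LRU, Full): Node 1 can switch to Off (1.8 → 3.3). Not NE.
(Full, Full): Node 1 gets 3.9, best alternative 3.6; Node 2 gets 5.2, best alternative 1.8. No profitable deviation — NE.
(The remaining 11 profiles each have a profitable deviation by the same check.)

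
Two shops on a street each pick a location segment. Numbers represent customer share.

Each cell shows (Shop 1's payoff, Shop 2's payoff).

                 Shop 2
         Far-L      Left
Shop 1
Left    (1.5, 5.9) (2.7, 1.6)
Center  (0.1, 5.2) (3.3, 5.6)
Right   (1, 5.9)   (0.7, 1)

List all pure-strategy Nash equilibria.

For each player, find the best response to each opponent profile; mutual best responses are the pure NE.
Shop 1 against Far-L: payoffs 1.5, 0.1, 1 → best response Left.
Shop 1 against Left: payoffs 2.7, 3.3, 0.7 → best response Center.
Shop 2 against Left: payoffs 5.9, 1.6 → best response Far-L.
Shop 2 against Center: payoffs 5.2, 5.6 → best response Left.
Shop 2 against Right: payoffs 5.9, 1 → best response Far-L.
Mutual best responses: (Left, Far-L); (Center, Left).

The pure Nash equilibria are (Left, Far-L), (Center, Left).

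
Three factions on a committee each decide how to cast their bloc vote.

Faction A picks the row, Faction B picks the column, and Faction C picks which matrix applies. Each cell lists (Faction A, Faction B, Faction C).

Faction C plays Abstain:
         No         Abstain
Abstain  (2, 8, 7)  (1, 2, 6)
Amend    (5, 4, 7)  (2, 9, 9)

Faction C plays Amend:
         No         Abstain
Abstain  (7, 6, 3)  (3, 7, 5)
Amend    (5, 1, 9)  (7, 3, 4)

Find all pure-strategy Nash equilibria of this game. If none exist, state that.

(Abstain, No, Abstain): Faction A can switch to Amend (2 → 5). Not NE.
(Abstain, No, Amend): Faction B can switch to Abstain (6 → 7). Not NE.
(Abstain, Abstain, Abstain): Faction A can switch to Amend (1 → 2). Not NE.
(Abstain, Abstain, Amend): Faction A can switch to Amend (3 → 7). Not NE.
(Amend, No, Abstain): Faction B can switch to Abstain (4 → 9). Not NE.
(Amend, No, Amend): Faction A can switch to Abstain (5 → 7). Not NE.
(Amend, Abstain, Abstain): Faction A gets 2, best alternative 1; Faction B gets 9, best alternative 4; Faction C gets 9, best alternative 4. No profitable deviation — NE.
(Amend, Abstain, Amend): Faction C can switch to Abstain (4 → 9). Not NE.

The unique pure-strategy Nash equilibrium is (Amend, Abstain, Abstain).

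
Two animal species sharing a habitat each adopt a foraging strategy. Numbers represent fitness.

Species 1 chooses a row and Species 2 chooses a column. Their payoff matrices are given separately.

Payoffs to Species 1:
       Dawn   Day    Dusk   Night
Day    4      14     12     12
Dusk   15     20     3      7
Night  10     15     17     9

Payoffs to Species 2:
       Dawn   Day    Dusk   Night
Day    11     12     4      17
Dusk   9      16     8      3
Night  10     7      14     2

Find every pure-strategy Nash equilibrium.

Pure-strategy Nash equilibria: (Day, Night), (Dusk, Day), (Night, Dusk)

Species 1 against Dawn: payoffs 4, 15, 10 → best response Dusk.
Species 1 against Day: payoffs 14, 20, 15 → best response Dusk.
Species 1 against Dusk: payoffs 12, 3, 17 → best response Night.
Species 1 against Night: payoffs 12, 7, 9 → best response Day.
Species 2 against Day: payoffs 11, 12, 4, 17 → best response Night.
Species 2 against Dusk: payoffs 9, 16, 8, 3 → best response Day.
Species 2 against Night: payoffs 10, 7, 14, 2 → best response Dusk.
Mutual best responses: (Day, Night); (Dusk, Day); (Night, Dusk).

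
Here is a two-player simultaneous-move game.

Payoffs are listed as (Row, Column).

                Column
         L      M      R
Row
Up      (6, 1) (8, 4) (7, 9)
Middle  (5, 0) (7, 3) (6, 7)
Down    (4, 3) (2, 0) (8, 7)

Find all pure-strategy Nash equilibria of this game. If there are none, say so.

(Down, R)

(Up, L): Column can switch to M (1 → 4). Not NE.
(Up, M): Column can switch to R (4 → 9). Not NE.
(Up, R): Row can switch to Down (7 → 8). Not NE.
(Middle, L): Row can switch to Up (5 → 6). Not NE.
(Middle, M): Row can switch to Up (7 → 8). Not NE.
(Middle, R): Row can switch to Up (6 → 7). Not NE.
(Down, R): Row gets 8, best alternative 7; Column gets 7, best alternative 3. No profitable deviation — NE.
(The remaining 2 profiles each have a profitable deviation by the same check.)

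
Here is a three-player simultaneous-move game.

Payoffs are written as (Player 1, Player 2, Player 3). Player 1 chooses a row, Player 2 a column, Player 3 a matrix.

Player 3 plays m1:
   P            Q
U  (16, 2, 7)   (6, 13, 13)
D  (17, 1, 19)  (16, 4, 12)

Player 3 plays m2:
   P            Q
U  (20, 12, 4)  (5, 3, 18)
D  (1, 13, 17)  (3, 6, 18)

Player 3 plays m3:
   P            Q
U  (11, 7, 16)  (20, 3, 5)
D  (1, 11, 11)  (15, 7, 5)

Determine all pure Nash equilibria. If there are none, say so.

Pure NE: (U, P, m3)

Player 1 against (P, m1): payoffs 16, 17 → best response D.
Player 1 against (P, m2): payoffs 20, 1 → best response U.
Player 1 against (P, m3): payoffs 11, 1 → best response U.
Player 1 against (Q, m1): payoffs 6, 16 → best response D.
Player 1 against (Q, m2): payoffs 5, 3 → best response U.
Player 1 against (Q, m3): payoffs 20, 15 → best response U.
Player 2 against (U, m1): payoffs 2, 13 → best response Q.
Player 2 against (U, m2): payoffs 12, 3 → best response P.
Player 2 against (U, m3): payoffs 7, 3 → best response P.
Player 2 against (D, m1): payoffs 1, 4 → best response Q.
Player 2 against (D, m2): payoffs 13, 6 → best response P.
Player 2 against (D, m3): payoffs 11, 7 → best response P.
Player 3 against (U, P): payoffs 7, 4, 16 → best response m3.
Player 3 against (U, Q): payoffs 13, 18, 5 → best response m2.
Player 3 against (D, P): payoffs 19, 17, 11 → best response m1.
Player 3 against (D, Q): payoffs 12, 18, 5 → best response m2.
Mutual best responses: (U, P, m3).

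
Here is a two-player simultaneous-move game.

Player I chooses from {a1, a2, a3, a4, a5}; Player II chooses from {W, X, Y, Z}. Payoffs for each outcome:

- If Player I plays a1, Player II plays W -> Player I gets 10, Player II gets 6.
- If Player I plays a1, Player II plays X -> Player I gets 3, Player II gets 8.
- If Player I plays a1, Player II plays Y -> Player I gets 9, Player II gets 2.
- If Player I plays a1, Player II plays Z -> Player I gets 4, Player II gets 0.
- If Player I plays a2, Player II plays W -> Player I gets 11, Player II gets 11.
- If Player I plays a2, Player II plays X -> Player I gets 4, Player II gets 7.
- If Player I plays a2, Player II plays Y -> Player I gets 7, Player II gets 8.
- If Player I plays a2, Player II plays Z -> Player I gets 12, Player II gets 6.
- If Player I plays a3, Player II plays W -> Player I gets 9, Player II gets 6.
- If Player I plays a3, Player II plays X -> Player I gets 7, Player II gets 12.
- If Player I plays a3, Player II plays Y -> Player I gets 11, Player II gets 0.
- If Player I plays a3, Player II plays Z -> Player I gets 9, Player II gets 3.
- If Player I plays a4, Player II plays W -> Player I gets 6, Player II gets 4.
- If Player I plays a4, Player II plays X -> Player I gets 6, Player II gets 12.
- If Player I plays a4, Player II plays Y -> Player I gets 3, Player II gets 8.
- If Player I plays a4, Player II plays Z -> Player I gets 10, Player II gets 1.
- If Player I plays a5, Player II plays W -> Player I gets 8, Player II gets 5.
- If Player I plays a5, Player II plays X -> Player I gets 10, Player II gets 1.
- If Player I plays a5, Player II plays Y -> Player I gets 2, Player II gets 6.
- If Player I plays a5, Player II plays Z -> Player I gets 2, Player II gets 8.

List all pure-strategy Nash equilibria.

Pure NE: (a2, W)

Player I against W: payoffs 10, 11, 9, 6, 8 → best response a2.
Player I against X: payoffs 3, 4, 7, 6, 10 → best response a5.
Player I against Y: payoffs 9, 7, 11, 3, 2 → best response a3.
Player I against Z: payoffs 4, 12, 9, 10, 2 → best response a2.
Player II against a1: payoffs 6, 8, 2, 0 → best response X.
Player II against a2: payoffs 11, 7, 8, 6 → best response W.
Player II against a3: payoffs 6, 12, 0, 3 → best response X.
Player II against a4: payoffs 4, 12, 8, 1 → best response X.
Player II against a5: payoffs 5, 1, 6, 8 → best response Z.
Mutual best responses: (a2, W).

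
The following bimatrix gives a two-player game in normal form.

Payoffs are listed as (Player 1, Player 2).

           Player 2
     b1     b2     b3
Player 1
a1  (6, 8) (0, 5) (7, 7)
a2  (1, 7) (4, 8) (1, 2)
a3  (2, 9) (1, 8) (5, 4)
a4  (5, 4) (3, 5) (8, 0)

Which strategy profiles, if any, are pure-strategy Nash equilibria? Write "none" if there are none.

Pure-strategy Nash equilibria: (a1, b1), (a2, b2)

Player 1 against b1: payoffs 6, 1, 2, 5 → best response a1.
Player 1 against b2: payoffs 0, 4, 1, 3 → best response a2.
Player 1 against b3: payoffs 7, 1, 5, 8 → best response a4.
Player 2 against a1: payoffs 8, 5, 7 → best response b1.
Player 2 against a2: payoffs 7, 8, 2 → best response b2.
Player 2 against a3: payoffs 9, 8, 4 → best response b1.
Player 2 against a4: payoffs 4, 5, 0 → best response b2.
Mutual best responses: (a1, b1); (a2, b2).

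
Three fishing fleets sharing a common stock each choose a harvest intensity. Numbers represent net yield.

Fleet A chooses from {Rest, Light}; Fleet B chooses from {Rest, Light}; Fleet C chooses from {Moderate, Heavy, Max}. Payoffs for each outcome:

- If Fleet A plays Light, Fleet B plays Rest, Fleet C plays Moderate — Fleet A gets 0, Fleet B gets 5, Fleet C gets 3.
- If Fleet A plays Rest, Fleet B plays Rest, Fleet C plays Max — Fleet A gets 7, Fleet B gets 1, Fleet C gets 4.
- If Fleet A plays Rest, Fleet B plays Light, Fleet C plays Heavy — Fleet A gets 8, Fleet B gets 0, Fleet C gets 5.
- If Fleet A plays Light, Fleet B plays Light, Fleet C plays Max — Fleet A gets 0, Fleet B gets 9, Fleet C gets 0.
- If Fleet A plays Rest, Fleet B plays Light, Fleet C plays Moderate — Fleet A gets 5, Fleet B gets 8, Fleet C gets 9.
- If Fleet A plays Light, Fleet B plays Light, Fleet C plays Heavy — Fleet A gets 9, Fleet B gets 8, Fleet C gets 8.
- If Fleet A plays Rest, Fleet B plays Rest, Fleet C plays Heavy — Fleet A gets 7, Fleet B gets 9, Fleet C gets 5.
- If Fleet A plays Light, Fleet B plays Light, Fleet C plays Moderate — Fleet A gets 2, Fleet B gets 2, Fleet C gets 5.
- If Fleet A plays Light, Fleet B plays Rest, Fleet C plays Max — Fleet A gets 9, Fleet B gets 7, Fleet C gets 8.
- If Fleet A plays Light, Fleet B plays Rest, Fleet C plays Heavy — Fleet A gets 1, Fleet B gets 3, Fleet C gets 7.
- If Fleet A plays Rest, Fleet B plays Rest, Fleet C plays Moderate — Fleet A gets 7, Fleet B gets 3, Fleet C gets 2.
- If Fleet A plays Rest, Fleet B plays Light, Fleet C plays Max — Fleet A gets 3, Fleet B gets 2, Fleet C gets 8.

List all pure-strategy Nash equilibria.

Fleet A against (Rest, Moderate): payoffs 7, 0 → best response Rest.
Fleet A against (Rest, Heavy): payoffs 7, 1 → best response Rest.
Fleet A against (Rest, Max): payoffs 7, 9 → best response Light.
Fleet A against (Light, Moderate): payoffs 5, 2 → best response Rest.
Fleet A against (Light, Heavy): payoffs 8, 9 → best response Light.
Fleet A against (Light, Max): payoffs 3, 0 → best response Rest.
Fleet B against (Rest, Moderate): payoffs 3, 8 → best response Light.
Fleet B against (Rest, Heavy): payoffs 9, 0 → best response Rest.
Fleet B against (Rest, Max): payoffs 1, 2 → best response Light.
Fleet B against (Light, Moderate): payoffs 5, 2 → best response Rest.
Fleet B against (Light, Heavy): payoffs 3, 8 → best response Light.
Fleet B against (Light, Max): payoffs 7, 9 → best response Light.
Fleet C against (Rest, Rest): payoffs 2, 5, 4 → best response Heavy.
Fleet C against (Rest, Light): payoffs 9, 5, 8 → best response Moderate.
Fleet C against (Light, Rest): payoffs 3, 7, 8 → best response Max.
Fleet C against (Light, Light): payoffs 5, 8, 0 → best response Heavy.
Mutual best responses: (Rest, Rest, Heavy); (Rest, Light, Moderate); (Light, Light, Heavy).

The pure Nash equilibria are (Rest, Rest, Heavy) and (Rest, Light, Moderate) and (Light, Light, Heavy).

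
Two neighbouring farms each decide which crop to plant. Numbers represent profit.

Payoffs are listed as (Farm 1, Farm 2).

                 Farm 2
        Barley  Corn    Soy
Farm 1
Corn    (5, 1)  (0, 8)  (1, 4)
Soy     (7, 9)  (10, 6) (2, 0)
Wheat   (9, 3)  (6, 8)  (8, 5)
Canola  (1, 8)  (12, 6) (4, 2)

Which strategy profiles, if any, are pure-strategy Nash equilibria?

Farm 1 against Barley: payoffs 5, 7, 9, 1 → best response Wheat.
Farm 1 against Corn: payoffs 0, 10, 6, 12 → best response Canola.
Farm 1 against Soy: payoffs 1, 2, 8, 4 → best response Wheat.
Farm 2 against Corn: payoffs 1, 8, 4 → best response Corn.
Farm 2 against Soy: payoffs 9, 6, 0 → best response Barley.
Farm 2 against Wheat: payoffs 3, 8, 5 → best response Corn.
Farm 2 against Canola: payoffs 8, 6, 2 → best response Barley.
No profile is a mutual best response for all players.

none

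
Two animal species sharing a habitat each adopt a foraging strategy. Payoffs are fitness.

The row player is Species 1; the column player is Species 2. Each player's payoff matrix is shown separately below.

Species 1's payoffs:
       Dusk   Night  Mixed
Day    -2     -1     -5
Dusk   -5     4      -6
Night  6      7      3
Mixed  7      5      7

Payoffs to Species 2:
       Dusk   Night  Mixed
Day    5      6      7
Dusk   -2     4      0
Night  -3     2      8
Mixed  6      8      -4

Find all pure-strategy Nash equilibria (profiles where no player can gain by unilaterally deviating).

none

For each player, find the best response to each opponent profile; mutual best responses are the pure NE.
Species 1 against Dusk: payoffs -2, -5, 6, 7 → best response Mixed.
Species 1 against Night: payoffs -1, 4, 7, 5 → best response Night.
Species 1 against Mixed: payoffs -5, -6, 3, 7 → best response Mixed.
Species 2 against Day: payoffs 5, 6, 7 → best response Mixed.
Species 2 against Dusk: payoffs -2, 4, 0 → best response Night.
Species 2 against Night: payoffs -3, 2, 8 → best response Mixed.
Species 2 against Mixed: payoffs 6, 8, -4 → best response Night.
No profile is a mutual best response for all players.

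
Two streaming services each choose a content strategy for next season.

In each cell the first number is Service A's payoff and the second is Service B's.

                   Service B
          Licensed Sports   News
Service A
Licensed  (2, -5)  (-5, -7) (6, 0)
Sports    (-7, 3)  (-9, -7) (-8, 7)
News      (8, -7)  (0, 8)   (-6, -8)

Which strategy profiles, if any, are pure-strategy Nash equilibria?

Service A against Licensed: payoffs 2, -7, 8 → best response News.
Service A against Sports: payoffs -5, -9, 0 → best response News.
Service A against News: payoffs 6, -8, -6 → best response Licensed.
Service B against Licensed: payoffs -5, -7, 0 → best response News.
Service B against Sports: payoffs 3, -7, 7 → best response News.
Service B against News: payoffs -7, 8, -8 → best response Sports.
Mutual best responses: (Licensed, News); (News, Sports).

The pure Nash equilibria are (Licensed, News) and (News, Sports).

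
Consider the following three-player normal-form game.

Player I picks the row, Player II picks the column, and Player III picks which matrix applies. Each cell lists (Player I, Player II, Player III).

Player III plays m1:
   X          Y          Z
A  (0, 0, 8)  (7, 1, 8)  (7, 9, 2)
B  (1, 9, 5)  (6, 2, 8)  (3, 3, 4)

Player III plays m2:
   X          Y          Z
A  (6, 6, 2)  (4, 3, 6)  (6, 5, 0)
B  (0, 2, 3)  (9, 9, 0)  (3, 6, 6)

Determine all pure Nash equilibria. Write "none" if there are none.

Player I against (X, m1): payoffs 0, 1 → best response B.
Player I against (X, m2): payoffs 6, 0 → best response A.
Player I against (Y, m1): payoffs 7, 6 → best response A.
Player I against (Y, m2): payoffs 4, 9 → best response B.
Player I against (Z, m1): payoffs 7, 3 → best response A.
Player I against (Z, m2): payoffs 6, 3 → best response A.
Player II against (A, m1): payoffs 0, 1, 9 → best response Z.
Player II against (A, m2): payoffs 6, 3, 5 → best response X.
Player II against (B, m1): payoffs 9, 2, 3 → best response X.
Player II against (B, m2): payoffs 2, 9, 6 → best response Y.
Player III against (A, X): payoffs 8, 2 → best response m1.
Player III against (A, Y): payoffs 8, 6 → best response m1.
Player III against (A, Z): payoffs 2, 0 → best response m1.
Player III against (B, X): payoffs 5, 3 → best response m1.
Player III against (B, Y): payoffs 8, 0 → best response m1.
Player III against (B, Z): payoffs 4, 6 → best response m2.
Mutual best responses: (A, Z, m1); (B, X, m1).

The pure Nash equilibria are (A, Z, m1), (B, X, m1).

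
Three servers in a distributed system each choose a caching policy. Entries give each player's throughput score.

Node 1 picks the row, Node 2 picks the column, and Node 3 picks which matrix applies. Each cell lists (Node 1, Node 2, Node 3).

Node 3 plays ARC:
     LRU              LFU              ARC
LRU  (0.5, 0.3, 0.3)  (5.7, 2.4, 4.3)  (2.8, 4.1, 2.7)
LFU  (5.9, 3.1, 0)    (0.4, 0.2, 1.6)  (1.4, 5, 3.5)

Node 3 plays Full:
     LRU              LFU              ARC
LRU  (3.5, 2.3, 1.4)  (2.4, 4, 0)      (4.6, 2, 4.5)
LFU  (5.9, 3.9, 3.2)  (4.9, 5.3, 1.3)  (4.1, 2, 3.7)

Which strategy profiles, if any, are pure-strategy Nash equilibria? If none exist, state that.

Node 1 against (LRU, ARC): payoffs 0.5, 5.9 → best response LFU.
Node 1 against (LRU, Full): payoffs 3.5, 5.9 → best response LFU.
Node 1 against (LFU, ARC): payoffs 5.7, 0.4 → best response LRU.
Node 1 against (LFU, Full): payoffs 2.4, 4.9 → best response LFU.
Node 1 against (ARC, ARC): payoffs 2.8, 1.4 → best response LRU.
Node 1 against (ARC, Full): payoffs 4.6, 4.1 → best response LRU.
Node 2 against (LRU, ARC): payoffs 0.3, 2.4, 4.1 → best response ARC.
Node 2 against (LRU, Full): payoffs 2.3, 4, 2 → best response LFU.
Node 2 against (LFU, ARC): payoffs 3.1, 0.2, 5 → best response ARC.
Node 2 against (LFU, Full): payoffs 3.9, 5.3, 2 → best response LFU.
Node 3 against (LRU, LRU): payoffs 0.3, 1.4 → best response Full.
Node 3 against (LRU, LFU): payoffs 4.3, 0 → best response ARC.
Node 3 against (LRU, ARC): payoffs 2.7, 4.5 → best response Full.
Node 3 against (LFU, LRU): payoffs 0, 3.2 → best response Full.
Node 3 against (LFU, LFU): payoffs 1.6, 1.3 → best response ARC.
Node 3 against (LFU, ARC): payoffs 3.5, 3.7 → best response Full.
No profile is a mutual best response for all players.

There is no pure-strategy Nash equilibrium.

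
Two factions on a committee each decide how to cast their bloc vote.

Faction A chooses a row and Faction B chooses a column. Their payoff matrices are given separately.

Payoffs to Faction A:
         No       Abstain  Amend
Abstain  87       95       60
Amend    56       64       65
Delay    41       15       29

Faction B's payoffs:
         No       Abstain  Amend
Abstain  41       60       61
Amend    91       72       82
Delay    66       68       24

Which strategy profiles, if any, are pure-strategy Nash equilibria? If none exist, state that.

There is no pure-strategy Nash equilibrium.

(Abstain, No): Faction B can switch to Abstain (41 → 60). Not NE.
(Abstain, Abstain): Faction B can switch to Amend (60 → 61). Not NE.
(Abstain, Amend): Faction A can switch to Amend (60 → 65). Not NE.
(Amend, No): Faction A can switch to Abstain (56 → 87). Not NE.
(Amend, Abstain): Faction A can switch to Abstain (64 → 95). Not NE.
(Amend, Amend): Faction B can switch to No (82 → 91). Not NE.
(The remaining 3 profiles each have a profitable deviation by the same check.)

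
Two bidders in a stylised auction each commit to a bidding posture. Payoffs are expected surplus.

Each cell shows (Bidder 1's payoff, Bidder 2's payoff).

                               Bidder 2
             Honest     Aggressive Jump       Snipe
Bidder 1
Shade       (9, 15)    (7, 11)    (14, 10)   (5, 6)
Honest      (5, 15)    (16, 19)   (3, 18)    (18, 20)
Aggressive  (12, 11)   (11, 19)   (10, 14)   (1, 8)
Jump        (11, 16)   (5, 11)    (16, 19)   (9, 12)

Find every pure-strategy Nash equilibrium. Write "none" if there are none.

Pure-strategy Nash equilibria: (Honest, Snipe) and (Jump, Jump)

Bidder 1 against Honest: payoffs 9, 5, 12, 11 → best response Aggressive.
Bidder 1 against Aggressive: payoffs 7, 16, 11, 5 → best response Honest.
Bidder 1 against Jump: payoffs 14, 3, 10, 16 → best response Jump.
Bidder 1 against Snipe: payoffs 5, 18, 1, 9 → best response Honest.
Bidder 2 against Shade: payoffs 15, 11, 10, 6 → best response Honest.
Bidder 2 against Honest: payoffs 15, 19, 18, 20 → best response Snipe.
Bidder 2 against Aggressive: payoffs 11, 19, 14, 8 → best response Aggressive.
Bidder 2 against Jump: payoffs 16, 11, 19, 12 → best response Jump.
Mutual best responses: (Honest, Snipe); (Jump, Jump).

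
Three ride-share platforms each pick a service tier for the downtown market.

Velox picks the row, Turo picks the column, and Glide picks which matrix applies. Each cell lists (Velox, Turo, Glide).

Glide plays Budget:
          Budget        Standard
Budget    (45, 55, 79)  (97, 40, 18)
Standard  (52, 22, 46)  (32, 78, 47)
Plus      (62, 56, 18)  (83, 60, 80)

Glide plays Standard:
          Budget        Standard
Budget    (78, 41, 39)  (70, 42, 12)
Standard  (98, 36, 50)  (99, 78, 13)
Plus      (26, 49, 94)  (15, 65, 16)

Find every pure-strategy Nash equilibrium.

This game has no pure Nash equilibrium.

(Budget, Budget, Budget): Velox can switch to Standard (45 → 52). Not NE.
(Budget, Budget, Standard): Velox can switch to Standard (78 → 98). Not NE.
(Budget, Standard, Budget): Turo can switch to Budget (40 → 55). Not NE.
(Budget, Standard, Standard): Velox can switch to Standard (70 → 99). Not NE.
(Standard, Budget, Budget): Velox can switch to Plus (52 → 62). Not NE.
(Standard, Budget, Standard): Turo can switch to Standard (36 → 78). Not NE.
(The remaining 6 profiles each have a profitable deviation by the same check.)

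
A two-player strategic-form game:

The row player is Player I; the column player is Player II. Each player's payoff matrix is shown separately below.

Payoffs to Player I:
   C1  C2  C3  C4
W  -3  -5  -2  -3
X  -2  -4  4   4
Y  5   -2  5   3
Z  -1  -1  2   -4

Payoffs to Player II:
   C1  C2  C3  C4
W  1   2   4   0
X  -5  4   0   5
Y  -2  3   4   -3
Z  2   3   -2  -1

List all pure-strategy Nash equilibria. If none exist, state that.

Player I against C1: payoffs -3, -2, 5, -1 → best response Y.
Player I against C2: payoffs -5, -4, -2, -1 → best response Z.
Player I against C3: payoffs -2, 4, 5, 2 → best response Y.
Player I against C4: payoffs -3, 4, 3, -4 → best response X.
Player II against W: payoffs 1, 2, 4, 0 → best response C3.
Player II against X: payoffs -5, 4, 0, 5 → best response C4.
Player II against Y: payoffs -2, 3, 4, -3 → best response C3.
Player II against Z: payoffs 2, 3, -2, -1 → best response C2.
Mutual best responses: (X, C4); (Y, C3); (Z, C2).

Pure-strategy Nash equilibria: (X, C4), (Y, C3), (Z, C2)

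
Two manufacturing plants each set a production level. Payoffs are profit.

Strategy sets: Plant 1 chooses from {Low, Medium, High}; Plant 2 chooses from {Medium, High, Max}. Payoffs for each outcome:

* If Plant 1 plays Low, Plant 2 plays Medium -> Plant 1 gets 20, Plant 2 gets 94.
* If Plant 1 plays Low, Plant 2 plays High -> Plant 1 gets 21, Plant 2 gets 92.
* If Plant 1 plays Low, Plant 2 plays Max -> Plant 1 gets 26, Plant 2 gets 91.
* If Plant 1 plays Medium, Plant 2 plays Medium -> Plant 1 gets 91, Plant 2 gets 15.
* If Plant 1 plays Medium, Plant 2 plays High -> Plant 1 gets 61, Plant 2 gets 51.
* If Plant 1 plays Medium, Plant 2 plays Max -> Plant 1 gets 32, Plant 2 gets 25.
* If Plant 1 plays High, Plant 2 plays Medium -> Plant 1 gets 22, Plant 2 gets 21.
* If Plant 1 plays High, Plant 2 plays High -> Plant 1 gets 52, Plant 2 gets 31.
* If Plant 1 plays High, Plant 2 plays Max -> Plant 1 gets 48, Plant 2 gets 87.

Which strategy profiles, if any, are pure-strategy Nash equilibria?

Check each profile: it is a Nash equilibrium iff no player can strictly gain by switching unilaterally.
(Low, Medium): Plant 1 can switch to Medium (20 → 91). Not NE.
(Low, High): Plant 1 can switch to Medium (21 → 61). Not NE.
(Low, Max): Plant 1 can switch to Medium (26 → 32). Not NE.
(Medium, Medium): Plant 2 can switch to High (15 → 51). Not NE.
(Medium, High): Plant 1 gets 61, best alternative 52; Plant 2 gets 51, best alternative 25. No profitable deviation — NE.
(Medium, Max): Plant 1 can switch to High (32 → 48). Not NE.
(High, Medium): Plant 1 can switch to Medium (22 → 91). Not NE.
(High, High): Plant 1 can switch to Medium (52 → 61). Not NE.
(High, Max): Plant 1 gets 48, best alternative 32; Plant 2 gets 87, best alternative 31. No profitable deviation — NE.

(Medium, High); (High, Max)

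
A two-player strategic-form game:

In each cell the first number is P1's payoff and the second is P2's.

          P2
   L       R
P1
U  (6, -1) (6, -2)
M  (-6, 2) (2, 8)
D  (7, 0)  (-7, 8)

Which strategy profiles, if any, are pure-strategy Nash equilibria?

No pure-strategy Nash equilibrium.

P1 against L: payoffs 6, -6, 7 → best response D.
P1 against R: payoffs 6, 2, -7 → best response U.
P2 against U: payoffs -1, -2 → best response L.
P2 against M: payoffs 2, 8 → best response R.
P2 against D: payoffs 0, 8 → best response R.
No profile is a mutual best response for all players.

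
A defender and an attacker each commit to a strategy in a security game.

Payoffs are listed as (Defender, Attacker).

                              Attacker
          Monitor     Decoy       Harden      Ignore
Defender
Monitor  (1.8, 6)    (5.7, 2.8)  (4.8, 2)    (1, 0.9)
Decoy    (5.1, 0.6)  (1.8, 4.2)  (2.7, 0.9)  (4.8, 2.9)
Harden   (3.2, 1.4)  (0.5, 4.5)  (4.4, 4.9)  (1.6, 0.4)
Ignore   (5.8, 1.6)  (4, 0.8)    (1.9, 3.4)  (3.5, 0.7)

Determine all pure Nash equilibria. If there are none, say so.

Defender against Monitor: payoffs 1.8, 5.1, 3.2, 5.8 → best response Ignore.
Defender against Decoy: payoffs 5.7, 1.8, 0.5, 4 → best response Monitor.
Defender against Harden: payoffs 4.8, 2.7, 4.4, 1.9 → best response Monitor.
Defender against Ignore: payoffs 1, 4.8, 1.6, 3.5 → best response Decoy.
Attacker against Monitor: payoffs 6, 2.8, 2, 0.9 → best response Monitor.
Attacker against Decoy: payoffs 0.6, 4.2, 0.9, 2.9 → best response Decoy.
Attacker against Harden: payoffs 1.4, 4.5, 4.9, 0.4 → best response Harden.
Attacker against Ignore: payoffs 1.6, 0.8, 3.4, 0.7 → best response Harden.
No profile is a mutual best response for all players.

This game has no pure Nash equilibrium.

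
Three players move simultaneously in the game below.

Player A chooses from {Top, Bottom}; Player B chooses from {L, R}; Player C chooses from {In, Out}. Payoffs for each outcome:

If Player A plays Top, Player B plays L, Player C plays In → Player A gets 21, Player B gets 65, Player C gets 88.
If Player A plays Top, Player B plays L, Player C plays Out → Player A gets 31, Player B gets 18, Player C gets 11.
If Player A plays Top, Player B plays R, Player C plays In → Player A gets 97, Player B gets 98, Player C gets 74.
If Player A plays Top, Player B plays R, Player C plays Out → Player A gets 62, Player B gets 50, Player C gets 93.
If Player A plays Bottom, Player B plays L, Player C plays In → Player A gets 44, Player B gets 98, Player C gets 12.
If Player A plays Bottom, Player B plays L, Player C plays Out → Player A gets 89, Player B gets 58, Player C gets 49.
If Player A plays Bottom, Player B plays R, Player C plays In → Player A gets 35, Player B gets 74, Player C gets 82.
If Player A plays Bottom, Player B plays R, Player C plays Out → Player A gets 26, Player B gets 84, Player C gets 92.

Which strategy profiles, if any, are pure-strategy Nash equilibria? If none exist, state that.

(Top, R, Out)

(Top, L, In): Player A can switch to Bottom (21 → 44). Not NE.
(Top, L, Out): Player A can switch to Bottom (31 → 89). Not NE.
(Top, R, In): Player C can switch to Out (74 → 93). Not NE.
(Top, R, Out): Player A gets 62, best alternative 26; Player B gets 50, best alternative 18; Player C gets 93, best alternative 74. No profitable deviation — NE.
(Bottom, L, In): Player C can switch to Out (12 → 49). Not NE.
(Bottom, L, Out): Player B can switch to R (58 → 84). Not NE.
(Bottom, R, In): Player A can switch to Top (35 → 97). Not NE.
(The remaining 1 profile has a profitable deviation by the same check.)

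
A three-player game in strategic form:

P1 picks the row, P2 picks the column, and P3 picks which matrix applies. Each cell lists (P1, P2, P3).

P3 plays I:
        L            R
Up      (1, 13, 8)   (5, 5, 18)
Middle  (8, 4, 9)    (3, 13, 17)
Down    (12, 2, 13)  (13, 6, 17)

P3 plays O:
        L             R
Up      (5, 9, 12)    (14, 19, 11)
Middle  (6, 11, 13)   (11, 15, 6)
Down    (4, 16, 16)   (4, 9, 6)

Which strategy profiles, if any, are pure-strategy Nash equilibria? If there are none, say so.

The unique pure-strategy Nash equilibrium is (Down, R, I).

P1 against (L, I): payoffs 1, 8, 12 → best response Down.
P1 against (L, O): payoffs 5, 6, 4 → best response Middle.
P1 against (R, I): payoffs 5, 3, 13 → best response Down.
P1 against (R, O): payoffs 14, 11, 4 → best response Up.
P2 against (Up, I): payoffs 13, 5 → best response L.
P2 against (Up, O): payoffs 9, 19 → best response R.
P2 against (Middle, I): payoffs 4, 13 → best response R.
P2 against (Middle, O): payoffs 11, 15 → best response R.
P2 against (Down, I): payoffs 2, 6 → best response R.
P2 against (Down, O): payoffs 16, 9 → best response L.
P3 against (Up, L): payoffs 8, 12 → best response O.
P3 against (Up, R): payoffs 18, 11 → best response I.
P3 against (Middle, L): payoffs 9, 13 → best response O.
P3 against (Middle, R): payoffs 17, 6 → best response I.
P3 against (Down, L): payoffs 13, 16 → best response O.
P3 against (Down, R): payoffs 17, 6 → best response I.
Mutual best responses: (Down, R, I).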